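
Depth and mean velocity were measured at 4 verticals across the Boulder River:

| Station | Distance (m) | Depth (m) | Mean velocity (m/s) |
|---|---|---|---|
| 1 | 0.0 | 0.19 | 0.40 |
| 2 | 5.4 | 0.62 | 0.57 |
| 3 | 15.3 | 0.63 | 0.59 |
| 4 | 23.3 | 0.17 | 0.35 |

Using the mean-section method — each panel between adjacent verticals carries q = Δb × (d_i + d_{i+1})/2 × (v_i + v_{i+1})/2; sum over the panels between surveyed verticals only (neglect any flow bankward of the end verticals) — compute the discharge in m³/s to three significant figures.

Panel 1-2: Δb = 5.4 m, d̄ = (0.19+0.62)/2 = 0.405, v̄ = (0.40+0.57)/2 = 0.485 → q = 5.4×0.405×0.485 = 1.061 m³/s
Panel 2-3: Δb = 9.9 m, d̄ = (0.62+0.63)/2 = 0.625, v̄ = (0.57+0.59)/2 = 0.58 → q = 9.9×0.625×0.58 = 3.589 m³/s
Panel 3-4: Δb = 8 m, d̄ = (0.63+0.17)/2 = 0.4, v̄ = (0.59+0.35)/2 = 0.47 → q = 8×0.4×0.47 = 1.504 m³/s
Q = Σ q = 6.153 m³/s

6.15 m³/s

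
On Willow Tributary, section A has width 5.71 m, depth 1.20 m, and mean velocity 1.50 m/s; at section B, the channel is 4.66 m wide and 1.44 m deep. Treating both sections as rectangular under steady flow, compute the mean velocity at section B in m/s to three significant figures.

Q = A₁V₁ = (5.71×1.20) × 1.50 = 10.28 m³/s
A₂ = 4.66 × 1.44 = 6.710 m²
V₂ = Q/A₂ = 10.28/6.710 = 1.532 m/s

1.53 m/s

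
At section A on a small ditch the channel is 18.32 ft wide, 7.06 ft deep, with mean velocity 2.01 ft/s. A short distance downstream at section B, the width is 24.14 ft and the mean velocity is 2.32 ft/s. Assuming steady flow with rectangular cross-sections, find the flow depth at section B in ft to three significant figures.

Q = A₁V₁ = (18.32×7.06) × 2.01 = 260.0 ft³/s
d₂ = Q/(b₂ V₂) = 260.0/(24.14×2.32) = 4.642 ft

4.64 ft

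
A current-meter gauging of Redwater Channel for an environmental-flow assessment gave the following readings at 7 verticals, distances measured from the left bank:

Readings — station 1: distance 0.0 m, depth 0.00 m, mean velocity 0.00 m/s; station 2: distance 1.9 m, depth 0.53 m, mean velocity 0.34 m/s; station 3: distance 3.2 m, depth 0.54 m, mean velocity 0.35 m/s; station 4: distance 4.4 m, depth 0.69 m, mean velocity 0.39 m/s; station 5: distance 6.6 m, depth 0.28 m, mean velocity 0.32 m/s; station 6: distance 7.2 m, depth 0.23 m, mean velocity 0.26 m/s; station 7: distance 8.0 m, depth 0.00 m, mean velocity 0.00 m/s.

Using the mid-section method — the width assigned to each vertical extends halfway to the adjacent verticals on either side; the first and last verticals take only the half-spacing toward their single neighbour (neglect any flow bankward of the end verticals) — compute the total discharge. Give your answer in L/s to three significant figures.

w_2 = (3.2 − 0.0)/2 = 1.6 m; q_2 = 0.34 × 0.53 × 1.6 = 0.2883 m³/s
w_3 = (4.4 − 1.9)/2 = 1.25 m; q_3 = 0.35 × 0.54 × 1.25 = 0.2363 m³/s
w_4 = (6.6 − 3.2)/2 = 1.7 m; q_4 = 0.39 × 0.69 × 1.7 = 0.4575 m³/s
w_5 = (7.2 − 4.4)/2 = 1.4 m; q_5 = 0.32 × 0.28 × 1.4 = 0.1254 m³/s
w_6 = (8.0 − 6.6)/2 = 0.7 m; q_6 = 0.26 × 0.23 × 0.7 = 0.04186 m³/s
Stations 1, 7 contribute zero (depth or velocity is 0).
Q = Σ qᵢ = 1.149 m³/s
= 1.149 × 1000 = 1149 L/s

1150 L/s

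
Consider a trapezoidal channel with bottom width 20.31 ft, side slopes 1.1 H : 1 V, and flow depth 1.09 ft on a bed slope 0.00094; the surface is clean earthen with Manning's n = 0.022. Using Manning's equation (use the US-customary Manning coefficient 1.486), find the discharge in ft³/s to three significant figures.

48.4 ft³/s

A = (b + z·y)·y = (20.31 + 1.1×1.09)×1.09 = 23.44 ft²
P = b + 2y√(1+z²) = 20.31 + 2×1.09×√(1+1.1²) = 23.55 ft
R = A/P = 23.44/23.55 = 0.9955 ft
Q = (1.486/n)·A·R^(2/3)·S^(1/2) = (1.486/0.022) × 23.44 × 0.9955^(2/3) × 0.00094^(1/2) = 48.41 ft³/s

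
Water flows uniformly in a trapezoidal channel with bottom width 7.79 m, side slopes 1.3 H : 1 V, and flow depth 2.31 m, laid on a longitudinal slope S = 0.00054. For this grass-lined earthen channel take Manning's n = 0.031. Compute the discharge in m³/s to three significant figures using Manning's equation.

A = (b + z·y)·y = (7.79 + 1.3×2.31)×2.31 = 24.93 m²
P = b + 2y√(1+z²) = 7.79 + 2×2.31×√(1+1.3²) = 15.37 m
R = A/P = 24.93/15.37 = 1.622 m
Q = (1/n)·A·R^(2/3)·S^(1/2) = (1/0.031) × 24.93 × 1.622^(2/3) × 0.00054^(1/2) = 25.80 m³/s

25.8 m³/s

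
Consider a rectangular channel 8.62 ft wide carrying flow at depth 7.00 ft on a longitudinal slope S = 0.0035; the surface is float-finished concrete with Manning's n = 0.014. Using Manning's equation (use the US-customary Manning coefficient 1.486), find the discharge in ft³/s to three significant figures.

729 ft³/s

A = b·y = 8.62 × 7.00 = 60.34 ft²
P = b + 2y = 8.62 + 2×7.00 = 22.62 ft
R = A/P = 60.34/22.62 = 2.668 ft
Q = (1.486/n)·A·R^(2/3)·S^(1/2) = (1.486/0.014) × 60.34 × 2.668^(2/3) × 0.0035^(1/2) = 728.8 ft³/s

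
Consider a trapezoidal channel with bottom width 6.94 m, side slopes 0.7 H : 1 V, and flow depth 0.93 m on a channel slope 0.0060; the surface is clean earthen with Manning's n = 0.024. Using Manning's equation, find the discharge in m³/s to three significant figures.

19.1 m³/s

A = (b + z·y)·y = (6.94 + 0.7×0.93)×0.93 = 7.060 m²
P = b + 2y√(1+z²) = 6.94 + 2×0.93×√(1+0.7²) = 9.210 m
R = A/P = 7.060/9.210 = 0.7665 m
Q = (1/n)·A·R^(2/3)·S^(1/2) = (1/0.024) × 7.060 × 0.7665^(2/3) × 0.0060^(1/2) = 19.08 m³/s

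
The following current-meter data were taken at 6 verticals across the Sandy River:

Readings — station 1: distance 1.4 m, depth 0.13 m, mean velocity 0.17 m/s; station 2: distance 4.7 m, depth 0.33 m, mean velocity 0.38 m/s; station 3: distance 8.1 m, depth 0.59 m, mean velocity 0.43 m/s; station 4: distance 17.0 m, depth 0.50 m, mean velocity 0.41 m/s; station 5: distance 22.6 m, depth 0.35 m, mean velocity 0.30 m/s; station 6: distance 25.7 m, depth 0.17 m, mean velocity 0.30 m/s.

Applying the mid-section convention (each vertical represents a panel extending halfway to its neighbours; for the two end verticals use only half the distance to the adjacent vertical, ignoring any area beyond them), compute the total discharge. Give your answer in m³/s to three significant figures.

4.04 m³/s

w_1 = (4.7 − 1.4)/2 = 1.65 m; q_1 = 0.17 × 0.13 × 1.65 = 0.03647 m³/s
w_2 = (8.1 − 1.4)/2 = 3.35 m; q_2 = 0.38 × 0.33 × 3.35 = 0.4201 m³/s
w_3 = (17.0 − 4.7)/2 = 6.15 m; q_3 = 0.43 × 0.59 × 6.15 = 1.560 m³/s
w_4 = (22.6 − 8.1)/2 = 7.25 m; q_4 = 0.41 × 0.50 × 7.25 = 1.486 m³/s
w_5 = (25.7 − 17.0)/2 = 4.35 m; q_5 = 0.30 × 0.35 × 4.35 = 0.4568 m³/s
w_6 = (25.7 − 22.6)/2 = 1.55 m; q_6 = 0.30 × 0.17 × 1.55 = 0.07905 m³/s
Q = Σ qᵢ = 4.039 m³/s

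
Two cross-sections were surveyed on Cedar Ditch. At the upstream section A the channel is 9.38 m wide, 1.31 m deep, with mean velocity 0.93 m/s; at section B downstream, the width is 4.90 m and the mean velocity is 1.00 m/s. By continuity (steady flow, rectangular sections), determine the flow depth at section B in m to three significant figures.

2.33 m

Q = A₁V₁ = (9.38×1.31) × 0.93 = 11.43 m³/s
d₂ = Q/(b₂ V₂) = 11.43/(4.90×1.00) = 2.332 m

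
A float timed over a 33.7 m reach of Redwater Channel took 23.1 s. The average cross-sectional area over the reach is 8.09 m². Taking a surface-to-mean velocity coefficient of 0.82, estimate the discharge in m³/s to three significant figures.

9.68 m³/s

v_surface = L / t̄ = 33.7 / 23.1 = 1.459 m/s
v_mean = 0.82 × 1.459 = 1.196 m/s
Q = A × v_mean = 8.09 × 1.196 = 9.678 m³/s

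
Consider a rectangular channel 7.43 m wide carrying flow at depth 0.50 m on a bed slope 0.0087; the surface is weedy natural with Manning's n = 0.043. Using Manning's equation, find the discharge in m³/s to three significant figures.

4.67 m³/s

A = b·y = 7.43 × 0.50 = 3.715 m²
P = b + 2y = 7.43 + 2×0.50 = 8.430 m
R = A/P = 3.715/8.430 = 0.4407 m
Q = (1/n)·A·R^(2/3)·S^(1/2) = (1/0.043) × 3.715 × 0.4407^(2/3) × 0.0087^(1/2) = 4.667 m³/s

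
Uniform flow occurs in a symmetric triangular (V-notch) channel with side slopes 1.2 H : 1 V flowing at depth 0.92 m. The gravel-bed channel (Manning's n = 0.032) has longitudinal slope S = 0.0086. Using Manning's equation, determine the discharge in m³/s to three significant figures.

1.47 m³/s

A = z·y² = 1.2×0.92² = 1.016 m²
P = 2y√(1+z²) = 2×0.92×√(1+1.2²) = 2.874 m
R = A/P = 1.016/2.874 = 0.3534 m
Q = (1/n)·A·R^(2/3)·S^(1/2) = (1/0.032) × 1.016 × 0.3534^(2/3) × 0.0086^(1/2) = 1.471 m³/s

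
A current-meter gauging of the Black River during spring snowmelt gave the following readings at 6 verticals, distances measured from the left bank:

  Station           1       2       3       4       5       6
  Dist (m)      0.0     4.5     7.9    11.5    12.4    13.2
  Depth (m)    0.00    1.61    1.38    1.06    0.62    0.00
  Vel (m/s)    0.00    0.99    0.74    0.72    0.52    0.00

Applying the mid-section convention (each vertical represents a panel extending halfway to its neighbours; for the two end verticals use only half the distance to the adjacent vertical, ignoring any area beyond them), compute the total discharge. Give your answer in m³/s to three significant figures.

11.9 m³/s

w_2 = (7.9 − 0.0)/2 = 3.95 m; q_2 = 0.99 × 1.61 × 3.95 = 6.296 m³/s
w_3 = (11.5 − 4.5)/2 = 3.5 m; q_3 = 0.74 × 1.38 × 3.5 = 3.574 m³/s
w_4 = (12.4 − 7.9)/2 = 2.25 m; q_4 = 0.72 × 1.06 × 2.25 = 1.717 m³/s
w_5 = (13.2 − 11.5)/2 = 0.85 m; q_5 = 0.52 × 0.62 × 0.85 = 0.2740 m³/s
Stations 1, 6 contribute zero (depth or velocity is 0).
Q = Σ qᵢ = 11.86 m³/s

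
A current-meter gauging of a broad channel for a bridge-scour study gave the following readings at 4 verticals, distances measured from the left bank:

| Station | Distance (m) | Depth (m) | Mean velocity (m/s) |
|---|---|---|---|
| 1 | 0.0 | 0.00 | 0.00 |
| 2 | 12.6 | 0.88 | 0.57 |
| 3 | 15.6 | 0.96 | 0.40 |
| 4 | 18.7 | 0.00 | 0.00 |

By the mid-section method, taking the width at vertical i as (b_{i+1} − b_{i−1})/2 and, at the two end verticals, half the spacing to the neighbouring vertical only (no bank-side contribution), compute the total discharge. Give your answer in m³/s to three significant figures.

w_2 = (15.6 − 0.0)/2 = 7.8 m; q_2 = 0.57 × 0.88 × 7.8 = 3.912 m³/s
w_3 = (18.7 − 12.6)/2 = 3.05 m; q_3 = 0.40 × 0.96 × 3.05 = 1.171 m³/s
Stations 1, 4 contribute zero (depth or velocity is 0).
Q = Σ qᵢ = 5.084 m³/s

5.08 m³/s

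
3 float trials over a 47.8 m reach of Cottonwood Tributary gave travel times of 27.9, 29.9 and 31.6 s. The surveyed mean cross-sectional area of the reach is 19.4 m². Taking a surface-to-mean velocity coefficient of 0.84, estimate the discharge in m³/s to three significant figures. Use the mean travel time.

t̄ = (27.9 + 29.9 + 31.6) / 3 = 29.8 s
v_surface = L / t̄ = 47.8 / 29.8 = 1.604 m/s
v_mean = 0.84 × 1.604 = 1.347 m/s
Q = A × v_mean = 19.4 × 1.347 = 26.14 m³/s

26.1 m³/s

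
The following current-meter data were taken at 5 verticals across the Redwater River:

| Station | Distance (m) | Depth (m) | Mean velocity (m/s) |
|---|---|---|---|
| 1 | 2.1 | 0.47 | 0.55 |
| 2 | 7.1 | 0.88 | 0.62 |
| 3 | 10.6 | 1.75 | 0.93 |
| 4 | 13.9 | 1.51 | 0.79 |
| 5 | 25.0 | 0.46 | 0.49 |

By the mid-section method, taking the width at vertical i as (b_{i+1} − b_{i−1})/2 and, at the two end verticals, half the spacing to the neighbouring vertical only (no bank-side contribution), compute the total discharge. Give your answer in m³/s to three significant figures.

w_1 = (7.1 − 2.1)/2 = 2.5 m; q_1 = 0.55 × 0.47 × 2.5 = 0.6463 m³/s
w_2 = (10.6 − 2.1)/2 = 4.25 m; q_2 = 0.62 × 0.88 × 4.25 = 2.319 m³/s
w_3 = (13.9 − 7.1)/2 = 3.4 m; q_3 = 0.93 × 1.75 × 3.4 = 5.534 m³/s
w_4 = (25.0 − 10.6)/2 = 7.2 m; q_4 = 0.79 × 1.51 × 7.2 = 8.589 m³/s
w_5 = (25.0 − 13.9)/2 = 5.55 m; q_5 = 0.49 × 0.46 × 5.55 = 1.251 m³/s
Q = Σ qᵢ = 18.34 m³/s

18.3 m³/s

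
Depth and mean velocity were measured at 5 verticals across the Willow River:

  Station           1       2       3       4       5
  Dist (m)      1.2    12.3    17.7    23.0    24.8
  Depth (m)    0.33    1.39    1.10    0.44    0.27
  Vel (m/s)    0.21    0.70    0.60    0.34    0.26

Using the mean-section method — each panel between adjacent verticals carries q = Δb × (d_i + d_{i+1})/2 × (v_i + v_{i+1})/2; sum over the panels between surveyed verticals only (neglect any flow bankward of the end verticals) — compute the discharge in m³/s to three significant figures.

10.8 m³/s

Panel 1-2: Δb = 11.1 m, d̄ = (0.33+1.39)/2 = 0.86, v̄ = (0.21+0.70)/2 = 0.455 → q = 11.1×0.86×0.455 = 4.343 m³/s
Panel 2-3: Δb = 5.4 m, d̄ = (1.39+1.10)/2 = 1.245, v̄ = (0.70+0.60)/2 = 0.65 → q = 5.4×1.245×0.65 = 4.370 m³/s
Panel 3-4: Δb = 5.3 m, d̄ = (1.10+0.44)/2 = 0.77, v̄ = (0.60+0.34)/2 = 0.47 → q = 5.3×0.77×0.47 = 1.918 m³/s
Panel 4-5: Δb = 1.8 m, d̄ = (0.44+0.27)/2 = 0.355, v̄ = (0.34+0.26)/2 = 0.3 → q = 1.8×0.355×0.3 = 0.1917 m³/s
Q = Σ q = 10.82 m³/s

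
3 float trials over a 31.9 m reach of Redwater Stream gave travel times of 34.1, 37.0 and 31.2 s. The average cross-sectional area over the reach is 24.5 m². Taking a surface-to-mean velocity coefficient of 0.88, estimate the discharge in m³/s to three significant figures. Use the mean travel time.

20.2 m³/s

t̄ = (34.1 + 37.0 + 31.2) / 3 = 34.1 s
v_surface = L / t̄ = 31.9 / 34.1 = 0.9355 m/s
v_mean = 0.88 × 0.9355 = 0.8232 m/s
Q = A × v_mean = 24.5 × 0.8232 = 20.17 m³/s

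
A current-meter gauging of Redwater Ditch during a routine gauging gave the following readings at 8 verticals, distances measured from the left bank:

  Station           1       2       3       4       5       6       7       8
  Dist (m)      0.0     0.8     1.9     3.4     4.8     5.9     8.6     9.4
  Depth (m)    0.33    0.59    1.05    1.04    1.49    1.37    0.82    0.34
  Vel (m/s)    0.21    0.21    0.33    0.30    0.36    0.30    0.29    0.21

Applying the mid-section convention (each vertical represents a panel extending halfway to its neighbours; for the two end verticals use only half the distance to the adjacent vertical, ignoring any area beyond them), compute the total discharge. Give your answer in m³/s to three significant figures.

2.94 m³/s

w_1 = (0.8 − 0.0)/2 = 0.4 m; q_1 = 0.21 × 0.33 × 0.4 = 0.02772 m³/s
w_2 = (1.9 − 0.0)/2 = 0.95 m; q_2 = 0.21 × 0.59 × 0.95 = 0.1177 m³/s
w_3 = (3.4 − 0.8)/2 = 1.3 m; q_3 = 0.33 × 1.05 × 1.3 = 0.4505 m³/s
w_4 = (4.8 − 1.9)/2 = 1.45 m; q_4 = 0.30 × 1.04 × 1.45 = 0.4524 m³/s
w_5 = (5.9 − 3.4)/2 = 1.25 m; q_5 = 0.36 × 1.49 × 1.25 = 0.6705 m³/s
w_6 = (8.6 − 4.8)/2 = 1.9 m; q_6 = 0.30 × 1.37 × 1.9 = 0.7809 m³/s
w_7 = (9.4 − 5.9)/2 = 1.75 m; q_7 = 0.29 × 0.82 × 1.75 = 0.4162 m³/s
w_8 = (9.4 − 8.6)/2 = 0.4 m; q_8 = 0.21 × 0.34 × 0.4 = 0.02856 m³/s
Q = Σ qᵢ = 2.944 m³/s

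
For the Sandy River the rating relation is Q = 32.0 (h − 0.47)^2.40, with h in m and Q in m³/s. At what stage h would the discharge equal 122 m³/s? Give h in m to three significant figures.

2.22 m

h − h₀ = (Q/C)^(1/b) = (122/32.0)^(1/2.40) = 1.747 m
h = 0.47 + 1.747 = 2.217 m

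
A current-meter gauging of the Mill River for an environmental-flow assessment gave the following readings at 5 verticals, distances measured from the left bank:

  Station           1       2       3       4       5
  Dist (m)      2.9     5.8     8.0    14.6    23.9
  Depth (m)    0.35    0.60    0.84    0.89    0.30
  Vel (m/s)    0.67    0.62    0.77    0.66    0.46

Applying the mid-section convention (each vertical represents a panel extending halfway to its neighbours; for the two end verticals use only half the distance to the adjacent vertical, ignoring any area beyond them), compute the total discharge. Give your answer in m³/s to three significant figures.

w_1 = (5.8 − 2.9)/2 = 1.45 m; q_1 = 0.67 × 0.35 × 1.45 = 0.3400 m³/s
w_2 = (8.0 − 2.9)/2 = 2.55 m; q_2 = 0.62 × 0.60 × 2.55 = 0.9486 m³/s
w_3 = (14.6 − 5.8)/2 = 4.4 m; q_3 = 0.77 × 0.84 × 4.4 = 2.846 m³/s
w_4 = (23.9 − 8.0)/2 = 7.95 m; q_4 = 0.66 × 0.89 × 7.95 = 4.670 m³/s
w_5 = (23.9 − 14.6)/2 = 4.65 m; q_5 = 0.46 × 0.30 × 4.65 = 0.6417 m³/s
Q = Σ qᵢ = 9.446 m³/s

9.45 m³/s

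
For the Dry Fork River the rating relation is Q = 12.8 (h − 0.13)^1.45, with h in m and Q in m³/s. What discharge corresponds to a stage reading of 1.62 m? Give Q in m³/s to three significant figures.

22.8 m³/s

Q = 12.8 × (1.62 − 0.13)^1.45 = 12.8 × 1.49^1.45 = 22.82 m³/s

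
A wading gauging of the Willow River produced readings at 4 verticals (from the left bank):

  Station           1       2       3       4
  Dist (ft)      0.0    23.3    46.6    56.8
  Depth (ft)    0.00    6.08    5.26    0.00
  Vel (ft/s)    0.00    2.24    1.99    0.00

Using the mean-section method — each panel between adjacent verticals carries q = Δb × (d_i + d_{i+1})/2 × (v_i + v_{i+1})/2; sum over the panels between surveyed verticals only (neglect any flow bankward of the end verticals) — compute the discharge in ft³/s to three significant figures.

385 ft³/s

Panel 1-2: Δb = 23.3 ft, d̄ = (0.00+6.08)/2 = 3.04, v̄ = (0.00+2.24)/2 = 1.12 → q = 23.3×3.04×1.12 = 79.33 ft³/s
Panel 2-3: Δb = 23.3 ft, d̄ = (6.08+5.26)/2 = 5.67, v̄ = (2.24+1.99)/2 = 2.115 → q = 23.3×5.67×2.115 = 279.4 ft³/s
Panel 3-4: Δb = 10.2 ft, d̄ = (5.26+0.00)/2 = 2.63, v̄ = (1.99+0.00)/2 = 0.995 → q = 10.2×2.63×0.995 = 26.69 ft³/s
Q = Σ q = 385.4 ft³/s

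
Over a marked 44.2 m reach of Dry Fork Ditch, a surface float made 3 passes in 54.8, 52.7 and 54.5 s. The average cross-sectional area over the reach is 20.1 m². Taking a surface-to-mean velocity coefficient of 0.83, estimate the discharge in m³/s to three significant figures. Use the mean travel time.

13.7 m³/s

t̄ = (54.8 + 52.7 + 54.5) / 3 = 54 s
v_surface = L / t̄ = 44.2 / 54 = 0.8185 m/s
v_mean = 0.83 × 0.8185 = 0.6794 m/s
Q = A × v_mean = 20.1 × 0.6794 = 13.66 m³/s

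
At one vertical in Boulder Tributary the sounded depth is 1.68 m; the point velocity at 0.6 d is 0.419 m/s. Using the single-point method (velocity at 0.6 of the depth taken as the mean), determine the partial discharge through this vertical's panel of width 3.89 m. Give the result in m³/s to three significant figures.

v̄ = v₀.₆ = 0.419 m/s
q = v̄ × d × w = 0.4190 × 1.68 × 3.89 = 2.738 m³/s

2.74 m³/s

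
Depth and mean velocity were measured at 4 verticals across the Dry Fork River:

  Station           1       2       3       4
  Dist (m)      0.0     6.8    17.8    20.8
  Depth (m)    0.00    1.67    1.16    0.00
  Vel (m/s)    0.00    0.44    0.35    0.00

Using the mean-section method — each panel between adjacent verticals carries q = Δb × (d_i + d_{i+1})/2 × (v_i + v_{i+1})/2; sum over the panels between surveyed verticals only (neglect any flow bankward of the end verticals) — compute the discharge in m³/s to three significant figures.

7.70 m³/s

Panel 1-2: Δb = 6.8 m, d̄ = (0.00+1.67)/2 = 0.835, v̄ = (0.00+0.44)/2 = 0.22 → q = 6.8×0.835×0.22 = 1.249 m³/s
Panel 2-3: Δb = 11 m, d̄ = (1.67+1.16)/2 = 1.415, v̄ = (0.44+0.35)/2 = 0.395 → q = 11×1.415×0.395 = 6.148 m³/s
Panel 3-4: Δb = 3 m, d̄ = (1.16+0.00)/2 = 0.58, v̄ = (0.35+0.00)/2 = 0.175 → q = 3×0.58×0.175 = 0.3045 m³/s
Q = Σ q = 7.702 m³/s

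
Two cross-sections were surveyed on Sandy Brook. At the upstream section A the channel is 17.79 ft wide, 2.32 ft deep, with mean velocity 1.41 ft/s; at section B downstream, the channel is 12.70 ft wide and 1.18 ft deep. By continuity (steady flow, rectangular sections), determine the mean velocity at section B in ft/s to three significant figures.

Q = A₁V₁ = (17.79×2.32) × 1.41 = 58.19 ft³/s
A₂ = 12.70 × 1.18 = 14.99 ft²
V₂ = Q/A₂ = 58.19/14.99 = 3.883 ft/s

3.88 ft/s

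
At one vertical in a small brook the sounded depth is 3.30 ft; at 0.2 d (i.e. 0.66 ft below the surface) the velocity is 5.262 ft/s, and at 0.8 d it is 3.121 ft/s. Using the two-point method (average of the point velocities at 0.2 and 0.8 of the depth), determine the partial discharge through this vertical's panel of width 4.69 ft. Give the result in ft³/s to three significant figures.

v̄ = (5.262 + 3.121) / 2 = 4.192 ft/s
q = v̄ × d × w = 4.192 × 3.30 × 4.69 = 64.87 ft³/s

64.9 ft³/s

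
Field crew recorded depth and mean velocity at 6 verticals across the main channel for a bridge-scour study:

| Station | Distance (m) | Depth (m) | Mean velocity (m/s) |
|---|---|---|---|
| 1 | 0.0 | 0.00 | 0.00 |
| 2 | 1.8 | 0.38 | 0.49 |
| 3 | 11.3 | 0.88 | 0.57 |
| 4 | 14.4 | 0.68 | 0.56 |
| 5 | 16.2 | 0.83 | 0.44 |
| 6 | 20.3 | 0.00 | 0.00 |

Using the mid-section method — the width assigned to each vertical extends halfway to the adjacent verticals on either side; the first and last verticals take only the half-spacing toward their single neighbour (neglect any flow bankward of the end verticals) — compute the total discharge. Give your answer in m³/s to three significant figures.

w_2 = (11.3 − 0.0)/2 = 5.65 m; q_2 = 0.49 × 0.38 × 5.65 = 1.052 m³/s
w_3 = (14.4 − 1.8)/2 = 6.3 m; q_3 = 0.57 × 0.88 × 6.3 = 3.160 m³/s
w_4 = (16.2 − 11.3)/2 = 2.45 m; q_4 = 0.56 × 0.68 × 2.45 = 0.9330 m³/s
w_5 = (20.3 − 14.4)/2 = 2.95 m; q_5 = 0.44 × 0.83 × 2.95 = 1.077 m³/s
Stations 1, 6 contribute zero (depth or velocity is 0).
Q = Σ qᵢ = 6.222 m³/s

6.22 m³/s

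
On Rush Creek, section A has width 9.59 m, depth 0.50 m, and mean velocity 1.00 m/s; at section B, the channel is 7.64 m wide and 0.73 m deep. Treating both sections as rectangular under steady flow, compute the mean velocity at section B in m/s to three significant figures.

Q = A₁V₁ = (9.59×0.50) × 1.00 = 4.795 m³/s
A₂ = 7.64 × 0.73 = 5.577 m²
V₂ = Q/A₂ = 4.795/5.577 = 0.8598 m/s

0.860 m/s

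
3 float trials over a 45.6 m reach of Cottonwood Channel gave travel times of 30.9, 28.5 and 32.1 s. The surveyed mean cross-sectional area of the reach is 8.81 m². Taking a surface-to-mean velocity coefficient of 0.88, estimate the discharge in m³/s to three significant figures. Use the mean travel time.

t̄ = (30.9 + 28.5 + 32.1) / 3 = 30.5 s
v_surface = L / t̄ = 45.6 / 30.5 = 1.495 m/s
v_mean = 0.88 × 1.495 = 1.316 m/s
Q = A × v_mean = 8.81 × 1.316 = 11.59 m³/s

11.6 m³/s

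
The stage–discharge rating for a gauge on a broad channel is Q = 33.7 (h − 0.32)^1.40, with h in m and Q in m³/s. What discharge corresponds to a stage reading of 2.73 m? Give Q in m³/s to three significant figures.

115 m³/s

Q = 33.7 × (2.73 − 0.32)^1.40 = 33.7 × 2.41^1.40 = 115.5 m³/s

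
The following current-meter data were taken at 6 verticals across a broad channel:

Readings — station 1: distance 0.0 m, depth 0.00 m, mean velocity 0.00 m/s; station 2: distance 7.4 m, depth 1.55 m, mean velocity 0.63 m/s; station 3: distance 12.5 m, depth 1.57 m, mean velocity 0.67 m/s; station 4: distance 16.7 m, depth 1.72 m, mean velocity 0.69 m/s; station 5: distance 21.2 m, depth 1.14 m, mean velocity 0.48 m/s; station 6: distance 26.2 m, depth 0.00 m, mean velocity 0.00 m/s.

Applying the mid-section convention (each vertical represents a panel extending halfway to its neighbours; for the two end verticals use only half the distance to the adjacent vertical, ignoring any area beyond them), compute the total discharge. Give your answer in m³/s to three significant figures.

w_2 = (12.5 − 0.0)/2 = 6.25 m; q_2 = 0.63 × 1.55 × 6.25 = 6.103 m³/s
w_3 = (16.7 − 7.4)/2 = 4.65 m; q_3 = 0.67 × 1.57 × 4.65 = 4.891 m³/s
w_4 = (21.2 − 12.5)/2 = 4.35 m; q_4 = 0.69 × 1.72 × 4.35 = 5.163 m³/s
w_5 = (26.2 − 16.7)/2 = 4.75 m; q_5 = 0.48 × 1.14 × 4.75 = 2.599 m³/s
Stations 1, 6 contribute zero (depth or velocity is 0).
Q = Σ qᵢ = 18.76 m³/s

18.8 m³/s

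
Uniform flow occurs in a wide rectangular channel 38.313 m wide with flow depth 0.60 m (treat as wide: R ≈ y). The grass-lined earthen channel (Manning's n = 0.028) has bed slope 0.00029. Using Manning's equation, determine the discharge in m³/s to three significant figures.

9.95 m³/s

A = b·y = 38.313 × 0.60 = 22.99 m²
Wide channel: R ≈ y = 0.60 m
Q = (1/n)·A·R^(2/3)·S^(1/2) = (1/0.028) × 22.99 × 0.6000^(2/3) × 0.00029^(1/2) = 9.946 m³/s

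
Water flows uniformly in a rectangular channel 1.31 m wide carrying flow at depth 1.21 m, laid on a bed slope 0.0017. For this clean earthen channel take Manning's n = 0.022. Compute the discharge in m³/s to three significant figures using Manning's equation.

1.68 m³/s

A = b·y = 1.31 × 1.21 = 1.585 m²
P = b + 2y = 1.31 + 2×1.21 = 3.730 m
R = A/P = 1.585/3.730 = 0.4250 m
Q = (1/n)·A·R^(2/3)·S^(1/2) = (1/0.022) × 1.585 × 0.4250^(2/3) × 0.0017^(1/2) = 1.679 m³/s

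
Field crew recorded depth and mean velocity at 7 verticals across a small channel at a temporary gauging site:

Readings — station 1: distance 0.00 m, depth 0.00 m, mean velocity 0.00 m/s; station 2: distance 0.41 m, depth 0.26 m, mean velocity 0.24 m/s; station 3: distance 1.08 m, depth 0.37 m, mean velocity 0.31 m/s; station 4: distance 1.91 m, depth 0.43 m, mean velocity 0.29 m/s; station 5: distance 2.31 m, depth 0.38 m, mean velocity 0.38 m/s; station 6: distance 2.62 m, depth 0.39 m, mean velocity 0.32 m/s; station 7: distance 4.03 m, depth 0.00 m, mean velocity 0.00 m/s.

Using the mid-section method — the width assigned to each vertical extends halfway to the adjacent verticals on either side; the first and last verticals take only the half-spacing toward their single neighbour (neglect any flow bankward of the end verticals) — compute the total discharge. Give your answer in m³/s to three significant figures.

w_2 = (1.08 − 0.00)/2 = 0.54 m; q_2 = 0.24 × 0.26 × 0.54 = 0.03370 m³/s
w_3 = (1.91 − 0.41)/2 = 0.75 m; q_3 = 0.31 × 0.37 × 0.75 = 0.08603 m³/s
w_4 = (2.31 − 1.08)/2 = 0.615 m; q_4 = 0.29 × 0.43 × 0.615 = 0.07669 m³/s
w_5 = (2.62 − 1.91)/2 = 0.355 m; q_5 = 0.38 × 0.38 × 0.355 = 0.05126 m³/s
w_6 = (4.03 − 2.31)/2 = 0.86 m; q_6 = 0.32 × 0.39 × 0.86 = 0.1073 m³/s
Stations 1, 7 contribute zero (depth or velocity is 0).
Q = Σ qᵢ = 0.3550 m³/s

0.355 m³/s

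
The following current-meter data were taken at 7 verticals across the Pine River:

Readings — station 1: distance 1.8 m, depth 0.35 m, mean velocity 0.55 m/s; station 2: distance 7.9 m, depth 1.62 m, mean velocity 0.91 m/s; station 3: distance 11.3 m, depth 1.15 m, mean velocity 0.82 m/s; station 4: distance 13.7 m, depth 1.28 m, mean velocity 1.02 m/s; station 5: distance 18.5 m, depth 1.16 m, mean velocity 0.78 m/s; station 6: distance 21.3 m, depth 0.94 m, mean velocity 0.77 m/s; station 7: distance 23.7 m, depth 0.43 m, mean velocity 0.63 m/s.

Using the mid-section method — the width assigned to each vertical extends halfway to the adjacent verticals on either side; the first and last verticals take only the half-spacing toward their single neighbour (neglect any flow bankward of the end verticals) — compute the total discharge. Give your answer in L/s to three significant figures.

w_1 = (7.9 − 1.8)/2 = 3.05 m; q_1 = 0.55 × 0.35 × 3.05 = 0.5871 m³/s
w_2 = (11.3 − 1.8)/2 = 4.75 m; q_2 = 0.91 × 1.62 × 4.75 = 7.002 m³/s
w_3 = (13.7 − 7.9)/2 = 2.9 m; q_3 = 0.82 × 1.15 × 2.9 = 2.735 m³/s
w_4 = (18.5 − 11.3)/2 = 3.6 m; q_4 = 1.02 × 1.28 × 3.6 = 4.700 m³/s
w_5 = (21.3 − 13.7)/2 = 3.8 m; q_5 = 0.78 × 1.16 × 3.8 = 3.438 m³/s
w_6 = (23.7 − 18.5)/2 = 2.6 m; q_6 = 0.77 × 0.94 × 2.6 = 1.882 m³/s
w_7 = (23.7 − 21.3)/2 = 1.2 m; q_7 = 0.63 × 0.43 × 1.2 = 0.3251 m³/s
Q = Σ qᵢ = 20.67 m³/s
= 20.67 × 1000 = 20670 L/s

20700 L/s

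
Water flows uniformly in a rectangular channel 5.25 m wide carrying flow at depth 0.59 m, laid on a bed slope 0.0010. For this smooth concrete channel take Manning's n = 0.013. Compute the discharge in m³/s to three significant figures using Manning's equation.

4.63 m³/s

A = b·y = 5.25 × 0.59 = 3.098 m²
P = b + 2y = 5.25 + 2×0.59 = 6.430 m
R = A/P = 3.098/6.430 = 0.4817 m
Q = (1/n)·A·R^(2/3)·S^(1/2) = (1/0.013) × 3.098 × 0.4817^(2/3) × 0.0010^(1/2) = 4.630 m³/s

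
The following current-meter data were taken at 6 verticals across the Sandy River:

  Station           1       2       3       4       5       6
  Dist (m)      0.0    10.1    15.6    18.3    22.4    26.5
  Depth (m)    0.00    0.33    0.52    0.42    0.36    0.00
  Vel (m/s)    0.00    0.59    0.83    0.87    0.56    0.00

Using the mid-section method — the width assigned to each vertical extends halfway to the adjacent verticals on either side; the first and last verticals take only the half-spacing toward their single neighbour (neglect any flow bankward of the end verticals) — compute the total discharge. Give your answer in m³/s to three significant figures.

5.36 m³/s

w_2 = (15.6 − 0.0)/2 = 7.8 m; q_2 = 0.59 × 0.33 × 7.8 = 1.519 m³/s
w_3 = (18.3 − 10.1)/2 = 4.1 m; q_3 = 0.83 × 0.52 × 4.1 = 1.770 m³/s
w_4 = (22.4 − 15.6)/2 = 3.4 m; q_4 = 0.87 × 0.42 × 3.4 = 1.242 m³/s
w_5 = (26.5 − 18.3)/2 = 4.1 m; q_5 = 0.56 × 0.36 × 4.1 = 0.8266 m³/s
Stations 1, 6 contribute zero (depth or velocity is 0).
Q = Σ qᵢ = 5.357 m³/s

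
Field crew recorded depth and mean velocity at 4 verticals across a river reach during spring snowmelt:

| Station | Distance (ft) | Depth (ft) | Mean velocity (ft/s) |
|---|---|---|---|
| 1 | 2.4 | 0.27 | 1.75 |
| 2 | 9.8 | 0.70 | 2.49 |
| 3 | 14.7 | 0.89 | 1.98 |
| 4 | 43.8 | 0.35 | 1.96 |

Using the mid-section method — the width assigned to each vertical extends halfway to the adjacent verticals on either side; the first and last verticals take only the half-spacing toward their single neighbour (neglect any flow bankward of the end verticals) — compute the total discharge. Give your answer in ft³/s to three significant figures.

w_1 = (9.8 − 2.4)/2 = 3.7 ft; q_1 = 1.75 × 0.27 × 3.7 = 1.748 ft³/s
w_2 = (14.7 − 2.4)/2 = 6.15 ft; q_2 = 2.49 × 0.70 × 6.15 = 10.72 ft³/s
w_3 = (43.8 − 9.8)/2 = 17 ft; q_3 = 1.98 × 0.89 × 17 = 29.96 ft³/s
w_4 = (43.8 − 14.7)/2 = 14.55 ft; q_4 = 1.96 × 0.35 × 14.55 = 9.981 ft³/s
Q = Σ qᵢ = 52.41 ft³/s

52.4 ft³/s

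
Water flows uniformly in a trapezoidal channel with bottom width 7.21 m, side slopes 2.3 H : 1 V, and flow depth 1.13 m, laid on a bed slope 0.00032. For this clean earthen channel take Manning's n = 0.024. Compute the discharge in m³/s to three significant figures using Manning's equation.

A = (b + z·y)·y = (7.21 + 2.3×1.13)×1.13 = 11.08 m²
P = b + 2y√(1+z²) = 7.21 + 2×1.13×√(1+2.3²) = 12.88 m
R = A/P = 11.08/12.88 = 0.8607 m
Q = (1/n)·A·R^(2/3)·S^(1/2) = (1/0.024) × 11.08 × 0.8607^(2/3) × 0.00032^(1/2) = 7.475 m³/s

7.48 m³/s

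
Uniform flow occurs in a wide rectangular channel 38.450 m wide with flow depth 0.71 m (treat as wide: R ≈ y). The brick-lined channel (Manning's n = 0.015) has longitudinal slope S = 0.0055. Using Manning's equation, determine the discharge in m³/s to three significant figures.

A = b·y = 38.450 × 0.71 = 27.30 m²
Wide channel: R ≈ y = 0.71 m
Q = (1/n)·A·R^(2/3)·S^(1/2) = (1/0.015) × 27.30 × 0.7100^(2/3) × 0.0055^(1/2) = 107.4 m³/s

107 m³/s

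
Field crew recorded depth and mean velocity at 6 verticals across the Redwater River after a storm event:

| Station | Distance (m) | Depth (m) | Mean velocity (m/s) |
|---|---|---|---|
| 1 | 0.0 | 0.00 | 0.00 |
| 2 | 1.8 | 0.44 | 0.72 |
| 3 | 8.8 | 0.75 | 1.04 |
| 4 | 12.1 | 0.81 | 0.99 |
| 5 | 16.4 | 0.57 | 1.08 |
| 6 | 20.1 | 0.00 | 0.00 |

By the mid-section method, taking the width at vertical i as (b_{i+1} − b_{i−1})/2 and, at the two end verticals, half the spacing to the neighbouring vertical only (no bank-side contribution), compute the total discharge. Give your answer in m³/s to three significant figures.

w_2 = (8.8 − 0.0)/2 = 4.4 m; q_2 = 0.72 × 0.44 × 4.4 = 1.394 m³/s
w_3 = (12.1 − 1.8)/2 = 5.15 m; q_3 = 1.04 × 0.75 × 5.15 = 4.017 m³/s
w_4 = (16.4 − 8.8)/2 = 3.8 m; q_4 = 0.99 × 0.81 × 3.8 = 3.047 m³/s
w_5 = (20.1 − 12.1)/2 = 4 m; q_5 = 1.08 × 0.57 × 4 = 2.462 m³/s
Stations 1, 6 contribute zero (depth or velocity is 0).
Q = Σ qᵢ = 10.92 m³/s

10.9 m³/s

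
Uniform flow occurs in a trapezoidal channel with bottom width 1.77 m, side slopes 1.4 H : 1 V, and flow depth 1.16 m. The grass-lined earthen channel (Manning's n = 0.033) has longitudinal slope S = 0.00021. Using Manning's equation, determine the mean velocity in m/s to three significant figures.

0.341 m/s

A = (b + z·y)·y = (1.77 + 1.4×1.16)×1.16 = 3.937 m²
P = b + 2y√(1+z²) = 1.77 + 2×1.16×√(1+1.4²) = 5.761 m
R = A/P = 3.937/5.761 = 0.6833 m
Q = (1/n)·A·R^(2/3)·S^(1/2) = (1/0.033) × 3.937 × 0.6833^(2/3) × 0.00021^(1/2) = 1.341 m³/s
V = Q/A = 1.341/3.937 = 0.3407 m/s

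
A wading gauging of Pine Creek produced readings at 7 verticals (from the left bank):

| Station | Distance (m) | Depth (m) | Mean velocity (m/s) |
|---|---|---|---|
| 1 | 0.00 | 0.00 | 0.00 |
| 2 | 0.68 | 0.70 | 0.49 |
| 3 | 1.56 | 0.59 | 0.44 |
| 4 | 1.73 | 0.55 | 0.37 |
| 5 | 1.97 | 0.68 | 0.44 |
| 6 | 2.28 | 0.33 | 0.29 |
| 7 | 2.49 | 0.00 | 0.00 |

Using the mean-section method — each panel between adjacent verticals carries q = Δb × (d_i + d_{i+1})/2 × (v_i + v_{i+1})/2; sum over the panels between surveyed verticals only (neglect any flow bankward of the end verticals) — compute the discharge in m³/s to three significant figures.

Panel 1-2: Δb = 0.68 m, d̄ = (0.00+0.70)/2 = 0.35, v̄ = (0.00+0.49)/2 = 0.245 → q = 0.68×0.35×0.245 = 0.05831 m³/s
Panel 2-3: Δb = 0.88 m, d̄ = (0.70+0.59)/2 = 0.645, v̄ = (0.49+0.44)/2 = 0.465 → q = 0.88×0.645×0.465 = 0.2639 m³/s
Panel 3-4: Δb = 0.17 m, d̄ = (0.59+0.55)/2 = 0.57, v̄ = (0.44+0.37)/2 = 0.405 → q = 0.17×0.57×0.405 = 0.03924 m³/s
Panel 4-5: Δb = 0.24 m, d̄ = (0.55+0.68)/2 = 0.615, v̄ = (0.37+0.44)/2 = 0.405 → q = 0.24×0.615×0.405 = 0.05978 m³/s
Panel 5-6: Δb = 0.31 m, d̄ = (0.68+0.33)/2 = 0.505, v̄ = (0.44+0.29)/2 = 0.365 → q = 0.31×0.505×0.365 = 0.05714 m³/s
Panel 6-7: Δb = 0.21 m, d̄ = (0.33+0.00)/2 = 0.165, v̄ = (0.29+0.00)/2 = 0.145 → q = 0.21×0.165×0.145 = 0.005024 m³/s
Q = Σ q = 0.4834 m³/s

0.483 m³/s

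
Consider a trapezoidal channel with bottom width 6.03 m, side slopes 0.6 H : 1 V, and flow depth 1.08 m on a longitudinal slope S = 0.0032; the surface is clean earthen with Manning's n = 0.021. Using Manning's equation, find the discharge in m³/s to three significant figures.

A = (b + z·y)·y = (6.03 + 0.6×1.08)×1.08 = 7.212 m²
P = b + 2y√(1+z²) = 6.03 + 2×1.08×√(1+0.6²) = 8.549 m
R = A/P = 7.212/8.549 = 0.8436 m
Q = (1/n)·A·R^(2/3)·S^(1/2) = (1/0.021) × 7.212 × 0.8436^(2/3) × 0.0032^(1/2) = 17.35 m³/s

17.3 m³/s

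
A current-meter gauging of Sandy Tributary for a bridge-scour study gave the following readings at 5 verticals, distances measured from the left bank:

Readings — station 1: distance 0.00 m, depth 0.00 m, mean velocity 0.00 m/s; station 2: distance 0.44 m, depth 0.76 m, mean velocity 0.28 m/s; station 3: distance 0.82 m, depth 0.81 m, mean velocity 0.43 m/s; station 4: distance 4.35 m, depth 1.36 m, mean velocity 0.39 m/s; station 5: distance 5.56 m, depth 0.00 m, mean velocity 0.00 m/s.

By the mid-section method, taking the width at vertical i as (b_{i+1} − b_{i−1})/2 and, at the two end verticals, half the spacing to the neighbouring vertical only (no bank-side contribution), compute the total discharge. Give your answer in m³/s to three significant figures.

w_2 = (0.82 − 0.00)/2 = 0.41 m; q_2 = 0.28 × 0.76 × 0.41 = 0.08725 m³/s
w_3 = (4.35 − 0.44)/2 = 1.955 m; q_3 = 0.43 × 0.81 × 1.955 = 0.6809 m³/s
w_4 = (5.56 − 0.82)/2 = 2.37 m; q_4 = 0.39 × 1.36 × 2.37 = 1.257 m³/s
Stations 1, 5 contribute zero (depth or velocity is 0).
Q = Σ qᵢ = 2.025 m³/s

2.03 m³/s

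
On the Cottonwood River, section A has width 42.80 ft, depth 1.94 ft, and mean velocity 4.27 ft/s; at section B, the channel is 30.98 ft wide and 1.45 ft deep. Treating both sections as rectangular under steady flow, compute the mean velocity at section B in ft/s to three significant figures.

Q = A₁V₁ = (42.80×1.94) × 4.27 = 354.5 ft³/s
A₂ = 30.98 × 1.45 = 44.92 ft²
V₂ = Q/A₂ = 354.5/44.92 = 7.893 ft/s

7.89 ft/s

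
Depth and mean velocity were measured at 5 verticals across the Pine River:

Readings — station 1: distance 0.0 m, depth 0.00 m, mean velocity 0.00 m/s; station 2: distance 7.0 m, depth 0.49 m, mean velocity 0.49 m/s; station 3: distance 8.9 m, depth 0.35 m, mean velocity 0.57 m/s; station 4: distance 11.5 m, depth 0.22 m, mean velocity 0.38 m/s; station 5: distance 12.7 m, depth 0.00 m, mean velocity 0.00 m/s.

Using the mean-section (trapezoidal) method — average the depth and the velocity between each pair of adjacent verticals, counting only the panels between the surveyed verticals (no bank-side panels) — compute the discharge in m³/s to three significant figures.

1.22 m³/s

Panel 1-2: Δb = 7 m, d̄ = (0.00+0.49)/2 = 0.245, v̄ = (0.00+0.49)/2 = 0.245 → q = 7×0.245×0.245 = 0.4202 m³/s
Panel 2-3: Δb = 1.9 m, d̄ = (0.49+0.35)/2 = 0.42, v̄ = (0.49+0.57)/2 = 0.53 → q = 1.9×0.42×0.53 = 0.4229 m³/s
Panel 3-4: Δb = 2.6 m, d̄ = (0.35+0.22)/2 = 0.285, v̄ = (0.57+0.38)/2 = 0.475 → q = 2.6×0.285×0.475 = 0.3520 m³/s
Panel 4-5: Δb = 1.2 m, d̄ = (0.22+0.00)/2 = 0.11, v̄ = (0.38+0.00)/2 = 0.19 → q = 1.2×0.11×0.19 = 0.02508 m³/s
Q = Σ q = 1.220 m³/s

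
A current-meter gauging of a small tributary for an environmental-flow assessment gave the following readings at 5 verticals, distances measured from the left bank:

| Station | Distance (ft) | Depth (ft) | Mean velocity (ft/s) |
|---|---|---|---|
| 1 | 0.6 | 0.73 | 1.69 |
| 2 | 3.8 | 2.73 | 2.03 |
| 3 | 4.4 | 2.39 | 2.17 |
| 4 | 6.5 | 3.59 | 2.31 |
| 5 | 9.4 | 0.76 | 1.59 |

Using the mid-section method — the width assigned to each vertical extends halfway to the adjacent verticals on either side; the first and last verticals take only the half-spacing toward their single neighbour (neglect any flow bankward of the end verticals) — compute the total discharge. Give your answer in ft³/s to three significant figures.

42.0 ft³/s

w_1 = (3.8 − 0.6)/2 = 1.6 ft; q_1 = 1.69 × 0.73 × 1.6 = 1.974 ft³/s
w_2 = (4.4 − 0.6)/2 = 1.9 ft; q_2 = 2.03 × 2.73 × 1.9 = 10.53 ft³/s
w_3 = (6.5 − 3.8)/2 = 1.35 ft; q_3 = 2.17 × 2.39 × 1.35 = 7.002 ft³/s
w_4 = (9.4 − 4.4)/2 = 2.5 ft; q_4 = 2.31 × 3.59 × 2.5 = 20.73 ft³/s
w_5 = (9.4 − 6.5)/2 = 1.45 ft; q_5 = 1.59 × 0.76 × 1.45 = 1.752 ft³/s
Q = Σ qᵢ = 41.99 ft³/s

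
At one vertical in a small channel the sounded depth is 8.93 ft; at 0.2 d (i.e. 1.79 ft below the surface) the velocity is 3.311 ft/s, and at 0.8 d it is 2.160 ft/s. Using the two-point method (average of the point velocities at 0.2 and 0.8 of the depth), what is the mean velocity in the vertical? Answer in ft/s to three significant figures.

v̄ = (3.311 + 2.160) / 2 = 2.736 ft/s

2.74 ft/s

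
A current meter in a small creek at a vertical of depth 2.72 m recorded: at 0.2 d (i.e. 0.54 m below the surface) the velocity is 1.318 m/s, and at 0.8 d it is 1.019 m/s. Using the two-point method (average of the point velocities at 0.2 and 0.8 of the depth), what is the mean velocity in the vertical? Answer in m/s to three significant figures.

v̄ = (1.318 + 1.019) / 2 = 1.169 m/s

1.17 m/s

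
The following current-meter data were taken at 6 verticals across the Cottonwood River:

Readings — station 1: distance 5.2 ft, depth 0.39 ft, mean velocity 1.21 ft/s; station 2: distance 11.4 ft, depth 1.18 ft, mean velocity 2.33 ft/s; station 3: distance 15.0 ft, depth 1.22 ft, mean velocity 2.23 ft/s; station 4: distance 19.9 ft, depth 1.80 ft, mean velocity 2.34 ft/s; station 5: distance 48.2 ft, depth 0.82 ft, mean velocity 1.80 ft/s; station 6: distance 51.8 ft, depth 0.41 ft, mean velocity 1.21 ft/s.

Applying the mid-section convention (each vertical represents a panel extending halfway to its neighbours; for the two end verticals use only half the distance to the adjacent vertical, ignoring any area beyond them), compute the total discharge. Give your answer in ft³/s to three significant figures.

w_1 = (11.4 − 5.2)/2 = 3.1 ft; q_1 = 1.21 × 0.39 × 3.1 = 1.463 ft³/s
w_2 = (15.0 − 5.2)/2 = 4.9 ft; q_2 = 2.33 × 1.18 × 4.9 = 13.47 ft³/s
w_3 = (19.9 − 11.4)/2 = 4.25 ft; q_3 = 2.23 × 1.22 × 4.25 = 11.56 ft³/s
w_4 = (48.2 − 15.0)/2 = 16.6 ft; q_4 = 2.34 × 1.80 × 16.6 = 69.92 ft³/s
w_5 = (51.8 − 19.9)/2 = 15.95 ft; q_5 = 1.80 × 0.82 × 15.95 = 23.54 ft³/s
w_6 = (51.8 − 48.2)/2 = 1.8 ft; q_6 = 1.21 × 0.41 × 1.8 = 0.8930 ft³/s
Q = Σ qᵢ = 120.9 ft³/s

121 ft³/s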